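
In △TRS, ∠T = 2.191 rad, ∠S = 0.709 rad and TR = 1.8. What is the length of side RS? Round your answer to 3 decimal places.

The third angle is ∠R = π − ∠S − ∠T = 0.242 rad.
Law of sines: RS = TR·sin T/sin S ≈ 2.2498.

2.250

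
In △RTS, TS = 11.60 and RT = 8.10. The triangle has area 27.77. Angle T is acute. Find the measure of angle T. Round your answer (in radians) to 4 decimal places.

From area = ½·RT·TS·sin T, we get sin T = 2·area/(RT·TS) ≈ 0.59110.
Taking the acute solution, ∠T ≈ 0.632 rad.

∠T ≈ 0.6324 rad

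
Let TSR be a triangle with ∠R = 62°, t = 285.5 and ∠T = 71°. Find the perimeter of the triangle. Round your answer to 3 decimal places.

The third angle is ∠S = 180° − ∠R − ∠T = 47.00°.
Law of sines: s = t·sin S/sin T ≈ 220.83.
Law of sines: r = t·sin R/sin T ≈ 266.61.
Semiperimeter p = (285.5+220.83+266.61)/2 = 386.47.
Perimeter = 285.5 + 220.83 + 266.61 = 772.94.

perimeter ≈ 772.939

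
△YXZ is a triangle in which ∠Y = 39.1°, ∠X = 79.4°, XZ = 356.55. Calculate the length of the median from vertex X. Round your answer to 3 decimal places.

The third angle is ∠Z = 180° − ∠Y − ∠X = 61.50°.
Law of sines: ZY = XZ·sin X/sin Y ≈ 555.7.
Law of sines: YX = XZ·sin Z/sin Y ≈ 496.84.
Median from X: ½√(2·YX² + 2·XZ² − ZY²) ≈ 331.34.

m_X ≈ 331.341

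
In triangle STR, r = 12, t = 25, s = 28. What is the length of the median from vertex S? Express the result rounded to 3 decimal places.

Median from S: ½√(2·t² + 2·r² − s²) ≈ 13.73.

m_S ≈ 13.730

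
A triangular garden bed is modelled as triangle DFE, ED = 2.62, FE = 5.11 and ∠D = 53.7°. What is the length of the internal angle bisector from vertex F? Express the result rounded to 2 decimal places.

t_F ≈ 5.48

Law of sines: sin F = ED·sin D/FE ≈ 0.41322.
Since FE ≥ ED, only the acute value applies: ∠F ≈ 24.41°.
Then ∠E = 180° − ∠D − ∠F ≈ 101.89°.
Law of sines gives DF = FE·sin E/sin D ≈ 6.2044.
The bisector from F has length 2·DF·FE·cos(∠F/2)/(DF+FE) ≈ 5.4776.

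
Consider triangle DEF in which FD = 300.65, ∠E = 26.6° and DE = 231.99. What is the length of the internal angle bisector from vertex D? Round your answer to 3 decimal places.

Law of sines: sin F = DE·sin E/FD ≈ 0.34550.
Since FD ≥ DE, only the acute value applies: ∠F ≈ 20.21°.
Then ∠D = 180° − ∠E − ∠F ≈ 133.19°.
Law of sines gives EF = FD·sin D/sin E ≈ 489.57.
The bisector from D has length 2·FD·DE·cos(∠D/2)/(FD+DE) ≈ 104.04.

104.037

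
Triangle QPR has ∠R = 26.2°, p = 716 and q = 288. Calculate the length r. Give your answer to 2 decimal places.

474.93

By the law of cosines, r² = q² + p² − 2·q·p·cos R = 2.2556e+05, so r ≈ 474.93.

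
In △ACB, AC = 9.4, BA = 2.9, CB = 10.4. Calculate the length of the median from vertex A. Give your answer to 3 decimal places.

Median from A: ½√(2·BA² + 2·AC² − CB²) ≈ 4.6201.

4.620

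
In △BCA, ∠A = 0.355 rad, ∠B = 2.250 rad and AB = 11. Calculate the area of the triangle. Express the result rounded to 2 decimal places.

The third angle is ∠C = π − ∠A − ∠B = 0.537 rad.
Law of sines: CA = AB·sin B/sin C ≈ 16.742.
Law of sines: BC = AB·sin A/sin C ≈ 7.4793.
Area = ½·AB·CA·sin A ≈ 32.007.

area ≈ 32.01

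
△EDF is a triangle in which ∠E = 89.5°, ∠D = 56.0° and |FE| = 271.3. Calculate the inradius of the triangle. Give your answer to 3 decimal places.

r ≈ 64.148

The third angle is ∠F = 180° − ∠E − ∠D = 34.50°.
Law of sines: |DF| = |FE|·sin E/sin D ≈ 327.23.
Law of sines: |ED| = |FE|·sin F/sin D ≈ 185.35.
Area = ½·|FE|·|DF|·sin F ≈ 25142.
Semiperimeter s = (327.23+271.3+185.35)/2 = 391.94.
Inradius = area/s = 25142/391.94 ≈ 64.148.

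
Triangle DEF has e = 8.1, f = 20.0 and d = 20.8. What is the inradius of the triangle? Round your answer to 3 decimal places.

Semiperimeter s = (20.8 + 8.1 + 20)/2 = 24.45.
Heron's formula: area = √(24.45·3.65·16.35·4.45) ≈ 80.58.
Inradius = area/s = 80.58/24.45 ≈ 3.2957.

3.296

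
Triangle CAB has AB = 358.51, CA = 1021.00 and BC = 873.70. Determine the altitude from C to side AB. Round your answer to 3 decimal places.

848.092

Semiperimeter s = (358.51 + 873.7 + 1021)/2 = 1126.6.
Heron's formula: area = √(1126.6·768.1·252.9·105.61) ≈ 1.5202e+05.
The altitude from C has length 2·area/AB ≈ 848.09.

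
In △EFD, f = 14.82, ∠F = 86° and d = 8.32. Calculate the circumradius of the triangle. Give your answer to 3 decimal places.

R ≈ 7.428

Law of sines: sin D = d·sin F/f ≈ 0.56004.
Since f ≥ d, only the acute value applies: ∠D ≈ 34.06°.
Then ∠E = 180° − ∠F − ∠D ≈ 59.94°.
Law of sines gives e = f·sin E/sin F ≈ 12.858.
Circumradius = f/(2 sin F) ≈ 7.4281.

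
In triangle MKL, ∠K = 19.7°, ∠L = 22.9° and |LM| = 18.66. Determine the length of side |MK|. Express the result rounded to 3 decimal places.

The third angle is ∠M = 180° − ∠K − ∠L = 137.40°.
Law of sines: |MK| = |LM|·sin L/sin K ≈ 21.54.

21.540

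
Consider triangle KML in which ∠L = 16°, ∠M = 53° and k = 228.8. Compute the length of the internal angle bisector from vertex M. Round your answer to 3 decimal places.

The third angle is ∠K = 180° − ∠M − ∠L = 111.00°.
Law of sines: m = k·sin M/sin K ≈ 195.73.
Law of sines: l = k·sin L/sin K ≈ 67.553.
The bisector from M has length 2·l·k·cos(∠M/2)/(l+k) ≈ 93.349.

93.349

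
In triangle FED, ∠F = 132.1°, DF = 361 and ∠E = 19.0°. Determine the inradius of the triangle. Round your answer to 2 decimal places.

The third angle is ∠D = 180° − ∠F − ∠E = 28.90°.
Law of sines: ED = DF·sin F/sin E ≈ 822.73.
Law of sines: FE = DF·sin D/sin E ≈ 535.88.
Area = ½·DF·ED·sin D ≈ 71768.
Semiperimeter s = (822.73+361+535.88)/2 = 859.8.
Inradius = area/s = 71768/859.8 ≈ 83.471.

r ≈ 83.47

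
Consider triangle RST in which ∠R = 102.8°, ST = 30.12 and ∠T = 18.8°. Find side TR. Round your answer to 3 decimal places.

The third angle is ∠S = 180° − ∠T − ∠R = 58.40°.
Law of sines: TR = ST·sin S/sin R ≈ 26.308.

26.308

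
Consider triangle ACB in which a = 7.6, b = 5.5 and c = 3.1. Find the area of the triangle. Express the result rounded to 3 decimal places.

Semiperimeter s = (7.6 + 3.1 + 5.5)/2 = 8.1.
Heron's formula: area = √(8.1·0.5·5·2.6) ≈ 7.256.

area ≈ 7.256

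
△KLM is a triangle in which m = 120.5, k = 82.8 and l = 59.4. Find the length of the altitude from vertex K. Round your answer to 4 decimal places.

h_K ≈ 53.8939

Semiperimeter s = (82.8 + 59.4 + 120.5)/2 = 131.35.
Heron's formula: area = √(131.35·48.55·71.95·10.85) ≈ 2231.2.
The altitude from K has length 2·area/k ≈ 53.894.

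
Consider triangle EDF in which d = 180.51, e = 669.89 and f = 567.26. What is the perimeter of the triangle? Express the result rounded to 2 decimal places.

Perimeter = 669.89 + 180.51 + 567.26 = 1417.7.

perimeter ≈ 1417.66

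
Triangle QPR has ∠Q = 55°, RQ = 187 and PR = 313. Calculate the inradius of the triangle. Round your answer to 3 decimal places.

66.168

Law of sines: sin P = RQ·sin Q/PR ≈ 0.48940.
Since PR ≥ RQ, only the acute value applies: ∠P ≈ 29.30°.
Then ∠R = 180° − ∠Q − ∠P ≈ 95.70°.
Law of sines gives QP = PR·sin R/sin Q ≈ 380.21.
Area = ½·PR·RQ·sin R ≈ 29121.
Semiperimeter s = (313+187+380.21)/2 = 440.11.
Inradius = area/s = 29121/440.11 ≈ 66.168.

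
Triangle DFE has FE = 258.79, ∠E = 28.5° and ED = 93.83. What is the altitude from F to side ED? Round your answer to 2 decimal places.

By the law of cosines, DF² = FE² + ED² − 2·FE·ED·cos E = 33097, so DF ≈ 181.93.
Area = ½·FE·ED·sin E ≈ 5793.2.
The altitude from F has length 2·area/ED ≈ 123.48.

h_F ≈ 123.48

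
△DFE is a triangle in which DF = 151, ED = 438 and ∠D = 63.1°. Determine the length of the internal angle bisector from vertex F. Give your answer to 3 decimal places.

By the law of cosines, FE² = ED² + DF² − 2·ED·DF·cos D = 1.548e+05, so FE ≈ 393.44.
Law of cosines again: cos F = (DF² + FE² − ED²)/(2·DF·FE) ≈ -0.11988, so ∠F ≈ 96.89°.
The bisector from F has length 2·DF·FE·cos(∠F/2)/(DF+FE) ≈ 144.77.

t_F ≈ 144.775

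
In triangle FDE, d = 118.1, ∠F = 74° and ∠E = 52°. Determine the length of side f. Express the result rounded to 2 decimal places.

The third angle is ∠D = 180° − ∠E − ∠F = 54.00°.
Law of sines: f = d·sin F/sin D ≈ 140.32.

140.32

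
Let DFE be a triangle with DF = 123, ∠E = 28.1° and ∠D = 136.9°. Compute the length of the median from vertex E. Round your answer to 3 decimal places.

120.085

The third angle is ∠F = 180° − ∠E − ∠D = 15.00°.
Law of sines: FE = DF·sin D/sin E ≈ 178.43.
Law of sines: ED = DF·sin F/sin E ≈ 67.588.
Median from E: ½√(2·FE² + 2·ED² − DF²) ≈ 120.09.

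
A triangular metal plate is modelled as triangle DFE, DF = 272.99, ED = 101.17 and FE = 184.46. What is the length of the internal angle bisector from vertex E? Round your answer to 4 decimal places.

By the law of cosines, cos E = (FE² + ED² − DF²) / (2·FE·ED) ≈ -0.81082, so ∠E ≈ 144.18°.
The bisector from E has length 2·FE·ED·cos(∠E/2)/(FE+ED) ≈ 40.189.

40.1888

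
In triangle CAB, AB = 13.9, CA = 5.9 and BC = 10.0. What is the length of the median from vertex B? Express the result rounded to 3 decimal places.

m_B ≈ 11.743

Median from B: ½√(2·AB² + 2·BC² − CA²) ≈ 11.743.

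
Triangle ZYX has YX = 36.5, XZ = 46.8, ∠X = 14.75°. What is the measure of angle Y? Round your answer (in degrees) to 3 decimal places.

By the law of cosines, ZY² = YX² + XZ² − 2·YX·XZ·cos X = 218.67, so ZY ≈ 14.788.
Law of cosines again: cos Y = (ZY² + YX² − XZ²)/(2·ZY·YX) ≈ -0.59223, so ∠Y ≈ 126.32°.

∠Y ≈ 126.316°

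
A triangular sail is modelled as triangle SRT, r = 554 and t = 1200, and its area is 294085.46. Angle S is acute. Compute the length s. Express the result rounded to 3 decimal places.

From area = ½·r·t·sin S, we get sin S = 2·area/(r·t) ≈ 0.88473.
Taking the acute solution, ∠S ≈ 62.22°.
Law of cosines then gives s ≈ 1061.7.

1061.694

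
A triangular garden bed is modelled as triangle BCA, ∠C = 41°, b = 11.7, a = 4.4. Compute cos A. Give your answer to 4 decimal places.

cos A ≈ 0.9455

By the law of cosines, c² = a² + b² − 2·a·b·cos C = 78.545, so c ≈ 8.8626.
Law of cosines again: cos A = (b² + c² − a²)/(2·b·c) ≈ 0.94547, so ∠A ≈ 19.01°.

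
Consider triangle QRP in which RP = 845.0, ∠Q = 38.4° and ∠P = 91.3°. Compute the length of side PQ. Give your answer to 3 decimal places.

The third angle is ∠R = 180° − ∠P − ∠Q = 50.30°.
Law of sines: PQ = RP·sin R/sin Q ≈ 1046.7.

1046.679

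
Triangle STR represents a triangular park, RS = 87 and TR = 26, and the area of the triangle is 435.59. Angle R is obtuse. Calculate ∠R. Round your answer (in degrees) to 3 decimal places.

From area = ½·TR·RS·sin R, we get sin R = 2·area/(TR·RS) ≈ 0.38514.
Taking the obtuse solution, ∠R ≈ 157.35°.

157.348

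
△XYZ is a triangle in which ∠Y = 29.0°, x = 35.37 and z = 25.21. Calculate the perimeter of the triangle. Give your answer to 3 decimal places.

78.658

By the law of cosines, y² = z² + x² − 2·z·x·cos Y = 326.82, so y ≈ 18.078.
Semiperimeter s = (35.37+18.078+25.21)/2 = 39.329.
Perimeter = 35.37 + 18.078 + 25.21 = 78.658.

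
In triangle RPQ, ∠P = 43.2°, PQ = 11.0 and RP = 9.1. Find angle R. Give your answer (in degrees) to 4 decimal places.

By the law of cosines, QR² = RP² + PQ² − 2·RP·PQ·cos P = 57.87, so QR ≈ 7.6073.
Law of cosines again: cos R = (QR² + RP² − PQ²)/(2·QR·RP) ≈ 0.14215, so ∠R ≈ 81.83°.

81.8279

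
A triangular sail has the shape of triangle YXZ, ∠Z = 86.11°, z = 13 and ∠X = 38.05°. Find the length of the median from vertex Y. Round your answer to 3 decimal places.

The third angle is ∠Y = 180° − ∠X − ∠Z = 55.84°.
Law of sines: y = z·sin Y/sin Z ≈ 10.782.
Law of sines: x = z·sin X/sin Z ≈ 8.031.
Median from Y: ½√(2·x² + 2·z² − y²) ≈ 9.3641.

m_Y ≈ 9.364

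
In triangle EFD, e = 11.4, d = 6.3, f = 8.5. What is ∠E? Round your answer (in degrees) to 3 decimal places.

By the law of cosines, cos E = (f² + d² − e²) / (2·f·d) ≈ -0.16825, so ∠E ≈ 99.69°.

∠E ≈ 99.686°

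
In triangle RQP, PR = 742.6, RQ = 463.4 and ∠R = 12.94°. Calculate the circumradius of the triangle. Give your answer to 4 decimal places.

By the law of cosines, QP² = PR² + RQ² − 2·PR·RQ·cos R = 95430, so QP ≈ 308.92.
Area = ½·PR·RQ·sin R ≈ 38530.
Circumradius = QP/(2 sin R) ≈ 689.76.

689.7634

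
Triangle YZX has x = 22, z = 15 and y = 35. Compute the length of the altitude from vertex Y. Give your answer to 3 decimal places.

h_Y ≈ 5.879

Semiperimeter s = (35 + 15 + 22)/2 = 36.
Heron's formula: area = √(36·1·21·14) ≈ 102.88.
The altitude from Y has length 2·area/y ≈ 5.8788.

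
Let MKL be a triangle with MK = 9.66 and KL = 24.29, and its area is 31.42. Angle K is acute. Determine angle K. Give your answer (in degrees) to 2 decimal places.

From area = ½·MK·KL·sin K, we get sin K = 2·area/(MK·KL) ≈ 0.26781.
Taking the acute solution, ∠K ≈ 15.53°.

∠K ≈ 15.53°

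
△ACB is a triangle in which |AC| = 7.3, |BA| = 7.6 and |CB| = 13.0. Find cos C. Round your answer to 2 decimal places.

By the law of cosines, cos C = (|AC|² + |CB|² − |BA|²) / (2·|AC|·|CB|) ≈ 0.86686, so ∠C ≈ 29.90°.

cos C ≈ 0.87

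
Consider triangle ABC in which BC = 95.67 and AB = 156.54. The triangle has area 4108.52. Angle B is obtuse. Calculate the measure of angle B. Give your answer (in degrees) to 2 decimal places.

∠B ≈ 146.72°

From area = ½·AB·BC·sin B, we get sin B = 2·area/(AB·BC) ≈ 0.54867.
Taking the obtuse solution, ∠B ≈ 146.72°.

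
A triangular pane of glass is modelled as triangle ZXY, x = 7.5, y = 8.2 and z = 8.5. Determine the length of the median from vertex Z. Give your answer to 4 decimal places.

6.6093

Median from Z: ½√(2·x² + 2·y² − z²) ≈ 6.6093.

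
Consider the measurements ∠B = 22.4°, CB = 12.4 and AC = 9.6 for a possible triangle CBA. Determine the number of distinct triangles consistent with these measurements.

2

CB·sin B = 12.4·sin(22.4°) ≈ 4.725.
Since CB sin B < AC < CB (4.725 < 9.6 < 12.4), two triangles exist.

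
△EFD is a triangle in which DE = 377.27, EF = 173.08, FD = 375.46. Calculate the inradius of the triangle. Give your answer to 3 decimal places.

Semiperimeter s = (375.46 + 377.27 + 173.08)/2 = 462.91.
Heron's formula: area = √(462.91·87.445·85.635·289.83) ≈ 31696.
Inradius = area/s = 31696/462.91 ≈ 68.472.

r ≈ 68.472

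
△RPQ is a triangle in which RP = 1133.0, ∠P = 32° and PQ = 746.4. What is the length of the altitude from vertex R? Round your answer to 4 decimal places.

600.3985

By the law of cosines, QR² = RP² + PQ² − 2·RP·PQ·cos P = 4.0646e+05, so QR ≈ 637.54.
Area = ½·RP·PQ·sin P ≈ 2.2407e+05.
The altitude from R has length 2·area/PQ ≈ 600.4.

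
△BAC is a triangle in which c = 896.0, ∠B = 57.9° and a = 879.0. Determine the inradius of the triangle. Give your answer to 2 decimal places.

253.27

By the law of cosines, b² = a² + c² − 2·a·c·cos B = 7.3841e+05, so b ≈ 859.31.
Area = ½·a·c·sin B ≈ 3.3359e+05.
Semiperimeter s = (859.31+879+896)/2 = 1317.2.
Inradius = area/s = 3.3359e+05/1317.2 ≈ 253.27.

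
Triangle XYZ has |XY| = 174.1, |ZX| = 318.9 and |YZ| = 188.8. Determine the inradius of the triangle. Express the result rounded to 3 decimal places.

r ≈ 40.463

Semiperimeter s = (188.8 + 318.9 + 174.1)/2 = 340.9.
Heron's formula: area = √(340.9·152.1·22·166.8) ≈ 13794.
Inradius = area/s = 13794/340.9 ≈ 40.463.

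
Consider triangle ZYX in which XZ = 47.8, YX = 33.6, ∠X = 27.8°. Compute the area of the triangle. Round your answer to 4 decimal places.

area ≈ 374.5271

Area = ½·YX·XZ·sin X ≈ 374.53.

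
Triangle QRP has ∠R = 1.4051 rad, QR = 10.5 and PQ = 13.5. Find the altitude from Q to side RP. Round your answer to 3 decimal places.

h_Q ≈ 10.356

Law of sines: sin P = QR·sin R/PQ ≈ 0.76713.
Since PQ ≥ QR, only the acute value applies: ∠P ≈ 0.8743 rad.
Then ∠Q = π − ∠R − ∠P ≈ 0.8621 rad.
Law of sines gives RP = PQ·sin Q/sin R ≈ 10.392.
Area = ½·PQ·QR·sin Q ≈ 53.811.
The altitude from Q has length 2·area/RP ≈ 10.356.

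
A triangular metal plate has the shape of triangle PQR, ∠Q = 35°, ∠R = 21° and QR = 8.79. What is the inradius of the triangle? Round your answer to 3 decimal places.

The third angle is ∠P = 180° − ∠Q − ∠R = 124.00°.
Law of sines: RP = QR·sin Q/sin P ≈ 6.0814.
Law of sines: PQ = QR·sin R/sin P ≈ 3.7997.
Area = ½·QR·RP·sin R ≈ 9.5784.
Semiperimeter s = (8.79+6.0814+3.7997)/2 = 9.3355.
Inradius = area/s = 9.5784/9.3355 ≈ 1.026.

1.026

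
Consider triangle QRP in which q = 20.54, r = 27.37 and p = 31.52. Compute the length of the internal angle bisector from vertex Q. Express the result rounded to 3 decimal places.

By the law of cosines, cos Q = (r² + p² − q²) / (2·r·p) ≈ 0.76546, so ∠Q ≈ 40.05°.
The bisector from Q has length 2·r·p·cos(∠Q/2)/(r+p) ≈ 27.527.

t_Q ≈ 27.527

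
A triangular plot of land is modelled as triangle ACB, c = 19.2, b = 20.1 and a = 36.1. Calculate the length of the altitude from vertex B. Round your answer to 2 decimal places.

h_B ≈ 13.94

Semiperimeter s = (36.1 + 19.2 + 20.1)/2 = 37.7.
Heron's formula: area = √(37.7·1.6·18.5·17.6) ≈ 140.14.
The altitude from B has length 2·area/b ≈ 13.945.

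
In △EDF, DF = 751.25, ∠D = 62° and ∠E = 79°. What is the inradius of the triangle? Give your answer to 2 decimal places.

167.38

The third angle is ∠F = 180° − ∠E − ∠D = 39.00°.
Law of sines: FE = DF·sin D/sin E ≈ 675.73.
Law of sines: ED = DF·sin F/sin E ≈ 481.63.
Area = ½·DF·FE·sin F ≈ 1.5973e+05.
Semiperimeter s = (751.25+675.73+481.63)/2 = 954.3.
Inradius = area/s = 1.5973e+05/954.3 ≈ 167.38.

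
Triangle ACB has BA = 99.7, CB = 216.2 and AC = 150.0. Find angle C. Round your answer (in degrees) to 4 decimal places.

23.8916

By the law of cosines, cos C = (AC² + CB² − BA²) / (2·AC·CB) ≈ 0.91431, so ∠C ≈ 23.89°.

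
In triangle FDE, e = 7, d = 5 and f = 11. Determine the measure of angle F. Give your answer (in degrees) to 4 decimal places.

By the law of cosines, cos F = (d² + e² − f²) / (2·d·e) ≈ -0.67143, so ∠F ≈ 132.18°.

∠F ≈ 132.1774°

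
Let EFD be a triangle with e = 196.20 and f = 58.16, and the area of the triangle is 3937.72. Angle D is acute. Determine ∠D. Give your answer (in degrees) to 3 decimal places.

43.643

From area = ½·e·f·sin D, we get sin D = 2·area/(e·f) ≈ 0.69016.
Taking the acute solution, ∠D ≈ 43.64°.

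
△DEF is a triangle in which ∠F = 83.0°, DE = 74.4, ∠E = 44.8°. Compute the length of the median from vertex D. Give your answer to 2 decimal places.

57.32

The third angle is ∠D = 180° − ∠E − ∠F = 52.20°.
Law of sines: EF = DE·sin D/sin F ≈ 59.229.
Law of sines: FD = DE·sin E/sin F ≈ 52.818.
Median from D: ½√(2·FD² + 2·DE² − EF²) ≈ 57.32.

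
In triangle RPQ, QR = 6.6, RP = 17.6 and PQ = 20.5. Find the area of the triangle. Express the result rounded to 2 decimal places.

area ≈ 55.62

Semiperimeter s = (20.5 + 6.6 + 17.6)/2 = 22.35.
Heron's formula: area = √(22.35·1.85·15.75·4.75) ≈ 55.618.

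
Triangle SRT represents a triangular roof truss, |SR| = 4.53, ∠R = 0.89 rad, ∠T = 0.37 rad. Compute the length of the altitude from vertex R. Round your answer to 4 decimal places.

h_R ≈ 4.3130

The third angle is ∠S = π − ∠R − ∠T = 1.882 rad.
Law of sines: |RT| = |SR|·sin S/sin T ≈ 11.927.
Law of sines: |TS| = |SR|·sin R/sin T ≈ 9.7345.
Area = ½·|SR|·|RT|·sin R ≈ 20.992.
The altitude from R has length 2·area/|TS| ≈ 4.313.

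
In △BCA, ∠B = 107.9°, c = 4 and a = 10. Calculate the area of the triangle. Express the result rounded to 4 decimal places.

area ≈ 19.0319

Area = ½·c·a·sin B ≈ 19.032.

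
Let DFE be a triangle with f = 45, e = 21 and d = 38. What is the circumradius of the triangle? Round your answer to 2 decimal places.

By the law of cosines, cos D = (f² + e² − d²) / (2·f·e) ≈ 0.54074, so ∠D ≈ 57.27°.
Circumradius = d/(2 sin D) ≈ 22.587.

R ≈ 22.59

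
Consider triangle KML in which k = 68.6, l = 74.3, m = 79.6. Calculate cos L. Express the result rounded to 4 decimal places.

By the law of cosines, cos L = (k² + m² − l²) / (2·k·m) ≈ 0.50559, so ∠L ≈ 59.63°.

cos L ≈ 0.5056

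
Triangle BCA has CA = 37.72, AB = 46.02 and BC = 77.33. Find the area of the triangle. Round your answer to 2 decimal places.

area ≈ 617.60

Semiperimeter s = (37.72 + 46.02 + 77.33)/2 = 80.535.
Heron's formula: area = √(80.535·42.815·34.515·3.205) ≈ 617.6.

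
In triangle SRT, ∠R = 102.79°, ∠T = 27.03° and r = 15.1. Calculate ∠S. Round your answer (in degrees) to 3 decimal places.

The third angle is ∠S = 180° − ∠R − ∠T = 50.18°.

∠S ≈ 50.180°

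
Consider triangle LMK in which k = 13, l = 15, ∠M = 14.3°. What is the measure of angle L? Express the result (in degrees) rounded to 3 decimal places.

∠L ≈ 112.508°

By the law of cosines, m² = k² + l² − 2·k·l·cos M = 16.084, so m ≈ 4.0105.
Law of cosines again: cos L = (m² + k² − l²)/(2·m·k) ≈ -0.38281, so ∠L ≈ 112.51°.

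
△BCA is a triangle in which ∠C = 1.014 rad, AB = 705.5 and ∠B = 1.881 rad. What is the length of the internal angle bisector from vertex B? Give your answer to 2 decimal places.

The third angle is ∠A = π − ∠B − ∠C = 0.247 rad.
Law of sines: CA = AB·sin B/sin C ≈ 791.36.
Law of sines: BC = AB·sin A/sin C ≈ 202.85.
The bisector from B has length 2·AB·BC·cos(∠B/2)/(AB+BC) ≈ 185.72.

185.72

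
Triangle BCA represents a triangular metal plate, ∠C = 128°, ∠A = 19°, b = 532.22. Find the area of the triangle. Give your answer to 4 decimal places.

The third angle is ∠B = 180° − ∠C − ∠A = 33.00°.
Law of sines: c = b·sin C/sin B ≈ 770.04.
Law of sines: a = b·sin A/sin B ≈ 318.14.
Area = ½·b·c·sin A ≈ 66714.

area ≈ 66714.1079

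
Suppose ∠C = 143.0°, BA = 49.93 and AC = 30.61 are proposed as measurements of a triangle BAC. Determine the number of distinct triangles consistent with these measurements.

AC·sin C = 30.61·sin(143.0°) ≈ 18.42.
Since ∠C is not acute, a triangle exists only if BA > AC; here BA > AC, so there is exactly one triangle.

1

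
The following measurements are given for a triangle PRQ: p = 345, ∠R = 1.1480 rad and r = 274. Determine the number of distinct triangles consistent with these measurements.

0

p·sin R = 345·sin(1.1480 rad) ≈ 314.6.
Since r = 274 < 314.6 = p sin R, no triangle exists.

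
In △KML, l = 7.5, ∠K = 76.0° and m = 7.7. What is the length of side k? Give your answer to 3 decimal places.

9.359

By the law of cosines, k² = m² + l² − 2·m·l·cos K = 87.598, so k ≈ 9.3594.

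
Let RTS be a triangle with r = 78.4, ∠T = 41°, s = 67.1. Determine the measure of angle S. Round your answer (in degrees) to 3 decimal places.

57.765

By the law of cosines, t² = s² + r² − 2·s·r·cos T = 2708.5, so t ≈ 52.043.
Law of cosines again: cos S = (r² + t² − s²)/(2·r·t) ≈ 0.53339, so ∠S ≈ 57.77°.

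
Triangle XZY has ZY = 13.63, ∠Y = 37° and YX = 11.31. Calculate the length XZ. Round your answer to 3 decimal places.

By the law of cosines, XZ² = ZY² + YX² − 2·ZY·YX·cos Y = 67.465, so XZ ≈ 8.2137.

8.214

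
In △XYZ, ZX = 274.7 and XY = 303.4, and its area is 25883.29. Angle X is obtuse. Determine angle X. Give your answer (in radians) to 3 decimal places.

∠X ≈ 2.471 rad

From area = ½·ZX·XY·sin X, we get sin X = 2·area/(ZX·XY) ≈ 0.62112.
Taking the obtuse solution, ∠X ≈ 2.471 rad.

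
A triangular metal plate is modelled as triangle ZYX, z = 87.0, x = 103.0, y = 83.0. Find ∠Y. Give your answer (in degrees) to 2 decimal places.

50.96

By the law of cosines, cos Y = (x² + z² − y²) / (2·x·z) ≈ 0.62990, so ∠Y ≈ 50.96°.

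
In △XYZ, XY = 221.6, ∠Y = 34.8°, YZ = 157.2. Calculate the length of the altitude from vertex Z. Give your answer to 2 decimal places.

h_Z ≈ 89.72

By the law of cosines, ZX² = XY² + YZ² − 2·XY·YZ·cos Y = 16608, so ZX ≈ 128.87.
Area = ½·XY·YZ·sin Y ≈ 9940.6.
The altitude from Z has length 2·area/XY ≈ 89.716.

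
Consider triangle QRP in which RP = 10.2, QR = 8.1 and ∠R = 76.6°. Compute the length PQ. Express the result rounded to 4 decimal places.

By the law of cosines, PQ² = QR² + RP² − 2·QR·RP·cos R = 131.36, so PQ ≈ 11.461.

11.4611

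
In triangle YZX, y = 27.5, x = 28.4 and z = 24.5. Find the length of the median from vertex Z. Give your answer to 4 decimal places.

25.1265

Median from Z: ½√(2·x² + 2·y² − z²) ≈ 25.127.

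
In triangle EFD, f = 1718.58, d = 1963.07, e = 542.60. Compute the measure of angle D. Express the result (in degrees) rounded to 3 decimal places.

By the law of cosines, cos D = (e² + f² − d²) / (2·e·f) ≈ -0.32478, so ∠D ≈ 108.95°.

108.952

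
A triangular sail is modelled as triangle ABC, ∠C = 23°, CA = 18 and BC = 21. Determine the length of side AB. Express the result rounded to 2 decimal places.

8.31

By the law of cosines, AB² = BC² + CA² − 2·BC·CA·cos C = 69.098, so AB ≈ 8.3125.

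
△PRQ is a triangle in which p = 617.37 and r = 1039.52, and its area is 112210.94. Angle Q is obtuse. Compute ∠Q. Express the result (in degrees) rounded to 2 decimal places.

From area = ½·p·r·sin Q, we get sin Q = 2·area/(p·r) ≈ 0.34969.
Taking the obtuse solution, ∠Q ≈ 159.53°.

∠Q ≈ 159.53°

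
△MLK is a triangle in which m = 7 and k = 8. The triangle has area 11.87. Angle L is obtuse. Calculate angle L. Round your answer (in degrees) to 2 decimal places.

From area = ½·k·m·sin L, we get sin L = 2·area/(k·m) ≈ 0.42393.
Taking the obtuse solution, ∠L ≈ 154.92°.

∠L ≈ 154.92°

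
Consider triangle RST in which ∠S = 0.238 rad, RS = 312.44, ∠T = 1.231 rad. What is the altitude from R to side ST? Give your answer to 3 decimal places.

The third angle is ∠R = π − ∠S − ∠T = 1.673 rad.
Law of sines: ST = RS·sin R/sin T ≈ 329.67.
Law of sines: TR = RS·sin S/sin T ≈ 78.128.
Area = ½·RS·ST·sin S ≈ 12142.
The altitude from R has length 2·area/ST ≈ 73.661.

h_R ≈ 73.661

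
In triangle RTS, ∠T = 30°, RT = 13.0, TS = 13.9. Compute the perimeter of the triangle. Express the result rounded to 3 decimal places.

33.916

By the law of cosines, SR² = RT² + TS² − 2·RT·TS·cos T = 49.228, so SR ≈ 7.0163.
Semiperimeter s = (13.9+7.0163+13)/2 = 16.958.
Perimeter = 13.9 + 7.0163 + 13 = 33.916.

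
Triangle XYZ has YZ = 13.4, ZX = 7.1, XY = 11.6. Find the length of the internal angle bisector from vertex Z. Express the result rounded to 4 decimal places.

8.0422

By the law of cosines, cos Z = (YZ² + ZX² − XY²) / (2·YZ·ZX) ≈ 0.50142, so ∠Z ≈ 59.91°.
The bisector from Z has length 2·YZ·ZX·cos(∠Z/2)/(YZ+ZX) ≈ 8.0422.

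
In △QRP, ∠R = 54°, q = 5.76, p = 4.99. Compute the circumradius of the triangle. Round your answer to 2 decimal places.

3.05

By the law of cosines, r² = p² + q² − 2·p·q·cos R = 24.289, so r ≈ 4.9284.
Area = ½·p·q·sin R ≈ 11.627.
Circumradius = r/(2 sin R) ≈ 3.0459.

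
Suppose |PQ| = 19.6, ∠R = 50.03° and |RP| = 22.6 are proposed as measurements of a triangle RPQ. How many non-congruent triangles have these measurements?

|RP|·sin R = 22.6·sin(50.03°) ≈ 17.32.
Since |RP| sin R < |PQ| < |RP| (17.32 < 19.6 < 22.6), two triangles exist.

2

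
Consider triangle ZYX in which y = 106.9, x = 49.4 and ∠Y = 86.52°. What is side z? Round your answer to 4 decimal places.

97.8471

Law of sines: sin X = x·sin Y/y ≈ 0.46126.
Since y ≥ x, only the acute value applies: ∠X ≈ 27.47°.
Then ∠Z = 180° − ∠Y − ∠X ≈ 66.01°.
Law of sines gives z = y·sin Z/sin Y ≈ 97.847.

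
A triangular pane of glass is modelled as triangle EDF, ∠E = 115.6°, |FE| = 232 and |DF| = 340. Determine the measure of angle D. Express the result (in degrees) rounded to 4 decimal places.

∠D ≈ 37.9787°

Law of sines: sin D = |FE|·sin E/|DF| ≈ 0.61537.
Since |DF| ≥ |FE|, only the acute value applies: ∠D ≈ 37.98°.
Then ∠F = 180° − ∠E − ∠D ≈ 26.42°.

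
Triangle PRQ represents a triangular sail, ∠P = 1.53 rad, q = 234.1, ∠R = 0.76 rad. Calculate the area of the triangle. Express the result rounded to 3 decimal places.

area ≈ 25071.038

The third angle is ∠Q = π − ∠P − ∠R = 0.852 rad.
Law of sines: p = q·sin P/sin Q ≈ 310.91.
Law of sines: r = q·sin R/sin Q ≈ 214.37.
Area = ½·q·p·sin R ≈ 25071.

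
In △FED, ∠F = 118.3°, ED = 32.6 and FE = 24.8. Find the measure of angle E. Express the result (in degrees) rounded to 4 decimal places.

Law of sines: sin D = FE·sin F/ED ≈ 0.66981.
Since ED ≥ FE, only the acute value applies: ∠D ≈ 42.05°.
Then ∠E = 180° − ∠F − ∠D ≈ 19.65°.

∠E ≈ 19.6475°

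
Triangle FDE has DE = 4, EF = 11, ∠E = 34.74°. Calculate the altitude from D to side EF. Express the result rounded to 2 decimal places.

By the law of cosines, FD² = DE² + EF² − 2·DE·EF·cos E = 64.686, so FD ≈ 8.0428.
Area = ½·DE·EF·sin E ≈ 12.537.
The altitude from D has length 2·area/EF ≈ 2.2794.

h_D ≈ 2.28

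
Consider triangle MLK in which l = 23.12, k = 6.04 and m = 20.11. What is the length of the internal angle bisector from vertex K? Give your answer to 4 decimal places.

By the law of cosines, cos K = (m² + l² − k²) / (2·m·l) ≈ 0.97051, so ∠K ≈ 13.95°.
The bisector from K has length 2·m·l·cos(∠K/2)/(m+l) ≈ 21.351.

21.3510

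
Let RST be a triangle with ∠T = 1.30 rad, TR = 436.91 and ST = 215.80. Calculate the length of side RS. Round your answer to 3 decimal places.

432.455

By the law of cosines, RS² = ST² + TR² − 2·ST·TR·cos T = 1.8702e+05, so RS ≈ 432.46.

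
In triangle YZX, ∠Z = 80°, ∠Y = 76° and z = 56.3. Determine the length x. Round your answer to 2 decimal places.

23.25

The third angle is ∠X = 180° − ∠Y − ∠Z = 24.00°.
Law of sines: x = z·sin X/sin Z ≈ 23.253.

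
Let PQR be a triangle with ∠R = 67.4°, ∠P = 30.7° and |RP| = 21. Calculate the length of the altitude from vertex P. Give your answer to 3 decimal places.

The third angle is ∠Q = 180° − ∠R − ∠P = 81.90°.
Law of sines: |QR| = |RP|·sin P/sin Q ≈ 10.829.
Law of sines: |PQ| = |RP|·sin R/sin Q ≈ 19.583.
Area = ½·|RP|·|QR|·sin R ≈ 104.98.
The altitude from P has length 2·area/|QR| ≈ 19.387.

h_P ≈ 19.387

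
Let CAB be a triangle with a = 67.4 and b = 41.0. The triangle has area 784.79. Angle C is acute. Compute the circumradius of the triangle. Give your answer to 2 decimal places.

R ≈ 36.03

From area = ½·a·b·sin C, we get sin C = 2·area/(a·b) ≈ 0.56799.
Taking the acute solution, ∠C ≈ 34.61°.
Law of cosines then gives c ≈ 40.927.
Circumradius = c/(2 sin C) ≈ 36.028.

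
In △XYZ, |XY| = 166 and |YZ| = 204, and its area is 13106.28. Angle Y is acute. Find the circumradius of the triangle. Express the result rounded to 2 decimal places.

From area = ½·|XY|·|YZ|·sin Y, we get sin Y = 2·area/(|XY|·|YZ|) ≈ 0.77405.
Taking the acute solution, ∠Y ≈ 0.8852 rad.
Law of cosines then gives |ZX| ≈ 162.15.
Circumradius = |ZX|/(2 sin Y) ≈ 104.74.

104.74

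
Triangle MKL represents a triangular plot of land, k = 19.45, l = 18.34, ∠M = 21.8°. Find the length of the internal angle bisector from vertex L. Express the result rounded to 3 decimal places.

8.611

By the law of cosines, m² = k² + l² − 2·k·l·cos M = 52.252, so m ≈ 7.2286.
Law of cosines again: cos L = (m² + k² − l²)/(2·m·k) ≈ 0.33500, so ∠L ≈ 70.43°.
The bisector from L has length 2·m·k·cos(∠L/2)/(m+k) ≈ 8.6112.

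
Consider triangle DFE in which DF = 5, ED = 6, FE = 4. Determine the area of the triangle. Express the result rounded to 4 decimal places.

Semiperimeter s = (4 + 6 + 5)/2 = 7.5.
Heron's formula: area = √(7.5·3.5·1.5·2.5) ≈ 9.9216.

area ≈ 9.9216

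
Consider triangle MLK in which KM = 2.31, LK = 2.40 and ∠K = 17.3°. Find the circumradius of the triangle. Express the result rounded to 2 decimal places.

By the law of cosines, ML² = LK² + KM² − 2·LK·KM·cos K = 0.50971, so ML ≈ 0.71394.
Area = ½·LK·KM·sin K ≈ 0.82432.
Circumradius = ML/(2 sin K) ≈ 1.2004.

1.20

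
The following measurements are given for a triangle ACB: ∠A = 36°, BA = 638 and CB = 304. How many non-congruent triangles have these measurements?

BA·sin A = 638·sin(36°) ≈ 375.
Since CB = 304 < 375 = BA sin A, no triangle exists.

0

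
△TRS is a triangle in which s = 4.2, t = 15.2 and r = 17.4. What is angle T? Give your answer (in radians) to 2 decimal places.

∠T ≈ 0.91 rad

By the law of cosines, cos T = (r² + s² − t²) / (2·r·s) ≈ 0.61138, so ∠T ≈ 0.913 rad.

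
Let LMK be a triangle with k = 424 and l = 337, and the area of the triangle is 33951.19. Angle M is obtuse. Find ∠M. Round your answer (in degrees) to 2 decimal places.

From area = ½·k·l·sin M, we get sin M = 2·area/(k·l) ≈ 0.47521.
Taking the obtuse solution, ∠M ≈ 151.63°.

151.63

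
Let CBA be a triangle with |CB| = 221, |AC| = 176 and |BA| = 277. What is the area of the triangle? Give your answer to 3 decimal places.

Semiperimeter s = (277 + 176 + 221)/2 = 337.
Heron's formula: area = √(337·60·161·116) ≈ 19433.

area ≈ 19432.671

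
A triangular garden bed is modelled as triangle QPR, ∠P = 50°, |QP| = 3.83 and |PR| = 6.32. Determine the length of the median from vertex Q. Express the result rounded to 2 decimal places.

By the law of cosines, |RQ|² = |QP|² + |PR|² − 2·|QP|·|PR|·cos P = 23.493, so |RQ| ≈ 4.847.
Median from Q: ½√(2·|RQ|² + 2·|QP|² − |PR|²) ≈ 3.0159.

3.02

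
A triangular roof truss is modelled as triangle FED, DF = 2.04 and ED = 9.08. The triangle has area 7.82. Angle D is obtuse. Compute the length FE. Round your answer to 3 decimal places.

10.318

From area = ½·ED·DF·sin D, we get sin D = 2·area/(ED·DF) ≈ 0.84435.
Taking the obtuse solution, ∠D ≈ 2.136 rad.
Law of cosines then gives FE ≈ 10.318.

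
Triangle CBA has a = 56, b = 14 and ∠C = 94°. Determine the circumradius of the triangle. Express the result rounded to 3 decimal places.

R ≈ 29.403

By the law of cosines, c² = b² + a² − 2·b·a·cos C = 3441.4, so c ≈ 58.663.
Area = ½·b·a·sin C ≈ 391.05.
Circumradius = c/(2 sin C) ≈ 29.403.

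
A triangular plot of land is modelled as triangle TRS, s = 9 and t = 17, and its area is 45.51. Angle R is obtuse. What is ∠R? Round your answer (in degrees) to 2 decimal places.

From area = ½·s·t·sin R, we get sin R = 2·area/(s·t) ≈ 0.59490.
Taking the obtuse solution, ∠R ≈ 143.49°.

143.49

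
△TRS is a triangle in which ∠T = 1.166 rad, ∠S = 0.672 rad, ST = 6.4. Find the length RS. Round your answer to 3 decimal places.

6.099

The third angle is ∠R = π − ∠S − ∠T = 1.304 rad.
Law of sines: RS = ST·sin T/sin R ≈ 6.0992.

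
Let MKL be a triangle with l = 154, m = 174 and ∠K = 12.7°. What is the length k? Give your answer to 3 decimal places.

By the law of cosines, k² = l² + m² − 2·l·m·cos K = 1711.2, so k ≈ 41.366.

41.366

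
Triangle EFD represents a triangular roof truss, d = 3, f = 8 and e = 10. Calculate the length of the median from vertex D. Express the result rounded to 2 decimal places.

8.93

Median from D: ½√(2·e² + 2·f² − d²) ≈ 8.9303.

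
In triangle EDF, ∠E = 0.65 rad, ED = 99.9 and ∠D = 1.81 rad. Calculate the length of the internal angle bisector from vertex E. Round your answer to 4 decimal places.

The third angle is ∠F = π − ∠E − ∠D = 0.682 rad.
Law of sines: DF = ED·sin E/sin F ≈ 95.961.
Law of sines: FE = ED·sin D/sin F ≈ 154.05.
The bisector from E has length 2·FE·ED·cos(∠E/2)/(FE+ED) ≈ 114.86.

114.8566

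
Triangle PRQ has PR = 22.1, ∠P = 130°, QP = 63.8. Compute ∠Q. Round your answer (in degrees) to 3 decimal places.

∠Q ≈ 12.245°

By the law of cosines, RQ² = QP² + PR² − 2·QP·PR·cos P = 6371.5, so RQ ≈ 79.822.
Law of cosines again: cos Q = (RQ² + QP² − PR²)/(2·RQ·QP) ≈ 0.97725, so ∠Q ≈ 12.25°.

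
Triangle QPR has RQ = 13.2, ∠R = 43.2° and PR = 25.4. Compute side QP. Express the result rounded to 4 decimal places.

18.1819

By the law of cosines, QP² = PR² + RQ² − 2·PR·RQ·cos R = 330.58, so QP ≈ 18.182.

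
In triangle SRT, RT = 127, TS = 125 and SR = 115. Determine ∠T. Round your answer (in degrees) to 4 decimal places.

By the law of cosines, cos T = (RT² + TS² − SR²) / (2·RT·TS) ≈ 0.58359, so ∠T ≈ 54.30°.

∠T ≈ 54.2965°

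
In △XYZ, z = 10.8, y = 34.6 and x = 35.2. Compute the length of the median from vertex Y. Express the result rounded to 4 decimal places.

m_Y ≈ 19.4564

Median from Y: ½√(2·z² + 2·x² − y²) ≈ 19.456.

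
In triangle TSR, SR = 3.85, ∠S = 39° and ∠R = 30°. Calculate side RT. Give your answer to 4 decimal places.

2.5953

The third angle is ∠T = 180° − ∠S − ∠R = 111.00°.
Law of sines: RT = SR·sin S/sin T ≈ 2.5953.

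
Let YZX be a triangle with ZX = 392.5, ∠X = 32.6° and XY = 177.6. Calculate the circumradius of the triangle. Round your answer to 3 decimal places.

By the law of cosines, YZ² = ZX² + XY² − 2·ZX·XY·cos X = 68147, so YZ ≈ 261.05.
Area = ½·ZX·XY·sin X ≈ 18778.
Circumradius = YZ/(2 sin X) ≈ 242.26.

242.264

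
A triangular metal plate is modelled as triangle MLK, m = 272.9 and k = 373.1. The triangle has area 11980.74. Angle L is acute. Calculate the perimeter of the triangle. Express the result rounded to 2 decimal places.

From area = ½·k·m·sin L, we get sin L = 2·area/(k·m) ≈ 0.23533.
Taking the acute solution, ∠L ≈ 13.61°.
Law of cosines then gives l ≈ 125.54.
Perimeter = 272.9 + 125.54 + 373.1 = 771.54.

771.54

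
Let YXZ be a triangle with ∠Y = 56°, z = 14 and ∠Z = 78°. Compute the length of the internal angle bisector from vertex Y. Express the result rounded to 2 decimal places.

The third angle is ∠X = 180° − ∠Z − ∠Y = 46.00°.
Law of sines: y = z·sin Y/sin Z ≈ 11.866.
Law of sines: x = z·sin X/sin Z ≈ 10.296.
The bisector from Y has length 2·x·z·cos(∠Y/2)/(x+z) ≈ 10.477.

t_Y ≈ 10.48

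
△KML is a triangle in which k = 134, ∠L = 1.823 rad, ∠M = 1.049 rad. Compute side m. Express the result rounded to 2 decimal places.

The third angle is ∠K = π − ∠M − ∠L = 0.270 rad.
Law of sines: m = k·sin M/sin K ≈ 436.17.

436.17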